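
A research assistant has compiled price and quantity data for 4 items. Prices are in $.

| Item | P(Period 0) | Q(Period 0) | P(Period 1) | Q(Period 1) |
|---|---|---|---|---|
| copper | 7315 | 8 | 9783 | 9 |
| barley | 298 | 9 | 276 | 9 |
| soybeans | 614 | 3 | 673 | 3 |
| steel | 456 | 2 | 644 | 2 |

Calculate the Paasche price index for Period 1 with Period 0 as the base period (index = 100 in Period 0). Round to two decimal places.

Paasche price index uses current-period quantities as weights.
ΣP(Period 1)·Q(Period 1) = 9783×9 + 276×9 + 673×3 + 644×2 = 88047 + 2484 + 2019 + 1288 = 93838
ΣP(Period 0)·Q(Period 1) = 7315×9 + 298×9 + 614×3 + 456×2 = 65835 + 2682 + 1842 + 912 = 71271
Index = 93838 / 71271 × 100 = 131.6637

131.66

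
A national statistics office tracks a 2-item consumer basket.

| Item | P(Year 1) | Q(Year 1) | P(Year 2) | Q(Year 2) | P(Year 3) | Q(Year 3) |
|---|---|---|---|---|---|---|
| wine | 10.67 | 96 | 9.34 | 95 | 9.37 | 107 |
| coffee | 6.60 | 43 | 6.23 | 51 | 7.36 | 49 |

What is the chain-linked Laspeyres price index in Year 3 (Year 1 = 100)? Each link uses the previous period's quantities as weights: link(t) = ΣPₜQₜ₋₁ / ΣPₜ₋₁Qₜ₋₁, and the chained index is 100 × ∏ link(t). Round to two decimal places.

Link Year 1→Year 2:
ΣP(Year 2)Q(Year 1) = 9.34×96 + 6.23×43 = 896.64 + 267.89 = 1164.53
ΣP(Year 1)Q(Year 1) = 10.67×96 + 6.60×43 = 1024.32 + 283.8 = 1308.12
link = 1164.53/1308.12 = 0.890232
Link Year 2→Year 3:
ΣP(Year 3)Q(Year 2) = 9.37×95 + 7.36×51 = 890.15 + 375.36 = 1265.51
ΣP(Year 2)Q(Year 2) = 9.34×95 + 6.23×51 = 887.3 + 317.73 = 1205.03
link = 1265.51/1205.03 = 1.050190
Chained index = 100 × 0.890232 × 1.050190 = 93.4912

93.49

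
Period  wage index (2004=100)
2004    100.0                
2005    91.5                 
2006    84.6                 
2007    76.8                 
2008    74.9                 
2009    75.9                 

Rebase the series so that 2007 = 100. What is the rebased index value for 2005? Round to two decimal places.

Rebased(2005) = 91.5 / 76.8 × 100 = 119.1406

119.14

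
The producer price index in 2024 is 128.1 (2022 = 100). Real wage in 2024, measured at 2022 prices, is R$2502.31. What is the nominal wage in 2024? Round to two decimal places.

Nominal = Real × (Index/100) = 2502.31 × (128.1/100)
        = 2502.31 × 1.281 = 3205.4591

3205.46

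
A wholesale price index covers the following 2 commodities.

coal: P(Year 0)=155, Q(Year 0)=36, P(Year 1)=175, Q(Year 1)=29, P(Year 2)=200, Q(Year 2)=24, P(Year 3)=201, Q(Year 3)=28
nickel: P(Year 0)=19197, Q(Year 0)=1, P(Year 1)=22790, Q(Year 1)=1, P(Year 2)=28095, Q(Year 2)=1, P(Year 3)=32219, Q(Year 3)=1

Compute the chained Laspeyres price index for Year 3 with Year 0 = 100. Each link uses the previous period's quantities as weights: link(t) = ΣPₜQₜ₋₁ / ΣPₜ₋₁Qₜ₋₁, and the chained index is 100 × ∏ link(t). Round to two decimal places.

160.82

Link Year 0→Year 1:
ΣP(Year 1)Q(Year 0) = 175×36 + 22790×1 = 6300 + 22790 = 29090
ΣP(Year 0)Q(Year 0) = 155×36 + 19197×1 = 5580 + 19197 = 24777
link = 29090/24777 = 1.174073
Link Year 1→Year 2:
ΣP(Year 2)Q(Year 1) = 200×29 + 28095×1 = 5800 + 28095 = 33895
ΣP(Year 1)Q(Year 1) = 175×29 + 22790×1 = 5075 + 22790 = 27865
link = 33895/27865 = 1.216401
Link Year 2→Year 3:
ΣP(Year 3)Q(Year 2) = 201×24 + 32219×1 = 4824 + 32219 = 37043
ΣP(Year 2)Q(Year 2) = 200×24 + 28095×1 = 4800 + 28095 = 32895
link = 37043/32895 = 1.126098
Chained index = 100 × 1.174073 × 1.216401 × 1.126098 = 160.8229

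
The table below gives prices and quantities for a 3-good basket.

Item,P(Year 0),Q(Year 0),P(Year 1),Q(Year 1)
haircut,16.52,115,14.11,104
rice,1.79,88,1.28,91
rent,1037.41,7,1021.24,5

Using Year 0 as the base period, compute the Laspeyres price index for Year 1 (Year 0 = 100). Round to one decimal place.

95.3

Laspeyres price index uses base-period quantities as weights.
ΣP(Year 1)·Q(Year 0) = 14.11×115 + 1.28×88 + 1021.24×7 = 1622.65 + 112.64 + 7148.68 = 8883.97
ΣP(Year 0)·Q(Year 0) = 16.52×115 + 1.79×88 + 1037.41×7 = 1899.8 + 157.52 + 7261.87 = 9319.19
Index = 8883.97 / 9319.19 × 100 = 95.3299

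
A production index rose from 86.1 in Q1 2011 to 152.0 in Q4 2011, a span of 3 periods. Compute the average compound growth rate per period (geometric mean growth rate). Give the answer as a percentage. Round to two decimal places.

Growth factor = (152.0/86.1)^(1/3) = (1.765389)^(1/3) = 1.208593
Growth rate = 1.208593 − 1 = 0.208593 = 20.8593%

20.86%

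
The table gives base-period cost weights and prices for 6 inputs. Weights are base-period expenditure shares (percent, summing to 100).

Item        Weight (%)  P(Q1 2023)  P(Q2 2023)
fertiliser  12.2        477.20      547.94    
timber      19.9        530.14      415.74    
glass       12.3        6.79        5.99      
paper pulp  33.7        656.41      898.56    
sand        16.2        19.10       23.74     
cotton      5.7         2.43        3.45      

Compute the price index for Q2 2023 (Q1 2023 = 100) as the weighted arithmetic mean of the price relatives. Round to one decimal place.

fertiliser: 12.2 × (547.94/477.20) = 12.2 × 1.148240 = 14.0085
timber: 19.9 × (415.74/530.14) = 19.9 × 0.784208 = 15.6057
glass: 12.3 × (5.99/6.79) = 12.3 × 0.882180 = 10.8508
paper pulp: 33.7 × (898.56/656.41) = 33.7 × 1.368901 = 46.1319
sand: 16.2 × (23.74/19.10) = 16.2 × 1.242932 = 20.1355
cotton: 5.7 × (3.45/2.43) = 5.7 × 1.419753 = 8.0926
Index = Σ wᵢ·(p₁ᵢ/p₀ᵢ) = 14.0085 + 15.6057 + 10.8508 + 46.1319 + 20.1355 + 8.0926 = 114.8251

114.8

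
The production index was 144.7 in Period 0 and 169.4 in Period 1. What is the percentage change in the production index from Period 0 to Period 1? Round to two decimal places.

17.07%

Change = (169.4 − 144.7) / 144.7 × 100
       = 24.7 / 144.7 × 100 = 17.0698%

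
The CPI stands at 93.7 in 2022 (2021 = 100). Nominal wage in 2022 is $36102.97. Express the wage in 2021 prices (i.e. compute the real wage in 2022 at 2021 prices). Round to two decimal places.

Real = Nominal ÷ (Index/100) = 36102.97 ÷ (93.7/100)
     = 36102.97 ÷ 0.937 = 38530.3842

38530.38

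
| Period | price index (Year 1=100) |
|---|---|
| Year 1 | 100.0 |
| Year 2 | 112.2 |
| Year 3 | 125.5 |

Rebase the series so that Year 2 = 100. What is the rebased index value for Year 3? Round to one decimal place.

111.9

Rebased(Year 3) = 125.5 / 112.2 × 100 = 111.8538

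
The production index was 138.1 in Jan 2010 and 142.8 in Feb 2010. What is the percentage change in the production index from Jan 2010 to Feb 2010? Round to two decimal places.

3.40%

Change = (142.8 − 138.1) / 138.1 × 100
       = 4.7 / 138.1 × 100 = 3.4033%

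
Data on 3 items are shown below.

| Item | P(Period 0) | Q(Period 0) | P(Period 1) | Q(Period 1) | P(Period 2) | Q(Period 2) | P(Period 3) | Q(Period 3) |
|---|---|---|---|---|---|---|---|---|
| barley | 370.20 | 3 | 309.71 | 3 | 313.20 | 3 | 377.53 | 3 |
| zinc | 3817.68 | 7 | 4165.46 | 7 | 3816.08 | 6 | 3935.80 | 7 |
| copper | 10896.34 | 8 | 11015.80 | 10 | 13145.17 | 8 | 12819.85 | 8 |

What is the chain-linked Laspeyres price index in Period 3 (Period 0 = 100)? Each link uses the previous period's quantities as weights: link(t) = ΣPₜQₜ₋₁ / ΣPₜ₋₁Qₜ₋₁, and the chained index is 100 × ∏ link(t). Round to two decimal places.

115.08

Link Period 0→Period 1:
ΣP(Period 1)Q(Period 0) = 309.71×3 + 4165.46×7 + 11015.80×8 = 929.13 + 29158.22 + 88126.4 = 118213.75
ΣP(Period 0)Q(Period 0) = 370.20×3 + 3817.68×7 + 10896.34×8 = 1110.6 + 26723.76 + 87170.72 = 115005.08
link = 118213.75/115005.08 = 1.027900
Link Period 1→Period 2:
ΣP(Period 2)Q(Period 1) = 313.20×3 + 3816.08×7 + 13145.17×10 = 939.6 + 26712.56 + 131451.7 = 159103.86
ΣP(Period 1)Q(Period 1) = 309.71×3 + 4165.46×7 + 11015.80×10 = 929.13 + 29158.22 + 110158 = 140245.35
link = 159103.86/140245.35 = 1.134468
Link Period 2→Period 3:
ΣP(Period 3)Q(Period 2) = 377.53×3 + 3935.80×6 + 12819.85×8 = 1132.59 + 23614.8 + 102558.8 = 127306.19
ΣP(Period 2)Q(Period 2) = 313.20×3 + 3816.08×6 + 13145.17×8 = 939.6 + 22896.48 + 105161.36 = 128997.44
link = 127306.19/128997.44 = 0.986889
Chained index = 100 × 1.027900 × 1.134468 × 0.986889 = 115.0831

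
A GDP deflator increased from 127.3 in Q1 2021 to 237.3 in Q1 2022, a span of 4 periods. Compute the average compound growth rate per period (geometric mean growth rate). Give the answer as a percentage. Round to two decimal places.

Growth factor = (237.3/127.3)^(1/4) = (1.864101)^(1/4) = 1.168469
Growth rate = 1.168469 − 1 = 0.168469 = 16.8469%

16.85%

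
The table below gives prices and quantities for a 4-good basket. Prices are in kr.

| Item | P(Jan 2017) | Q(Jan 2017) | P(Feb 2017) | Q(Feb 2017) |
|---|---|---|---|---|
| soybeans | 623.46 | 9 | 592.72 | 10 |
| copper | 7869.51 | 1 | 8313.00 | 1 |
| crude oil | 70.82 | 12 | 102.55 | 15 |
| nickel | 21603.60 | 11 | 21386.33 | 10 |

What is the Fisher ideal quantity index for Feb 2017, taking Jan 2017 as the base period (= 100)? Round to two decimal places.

91.78

Laspeyres component (base-period weights):
ΣP(Jan 2017)Q(Feb 2017) = 623.46×10 + 7869.51×1 + 70.82×15 + 21603.60×10 = 6234.6 + 7869.51 + 1062.3 + 216036 = 231202.41
ΣP(Jan 2017)Q(Jan 2017) = 623.46×9 + 7869.51×1 + 70.82×12 + 21603.60×11 = 5611.14 + 7869.51 + 849.84 + 237639.6 = 251970.09
L = 231202.41 / 251970.09 × 100 = 91.7579
Paasche component (current-period weights):
ΣP(Feb 2017)Q(Feb 2017) = 592.72×10 + 8313.00×1 + 102.55×15 + 21386.33×10 = 5927.2 + 8313 + 1538.25 + 213863.3 = 229641.75
ΣP(Feb 2017)Q(Jan 2017) = 592.72×9 + 8313.00×1 + 102.55×12 + 21386.33×11 = 5334.48 + 8313 + 1230.6 + 235249.63 = 250127.71
P = 229641.75 / 250127.71 × 100 = 91.8098
Fisher = √(L × P) = √(91.7579 × 91.8098) = 91.7838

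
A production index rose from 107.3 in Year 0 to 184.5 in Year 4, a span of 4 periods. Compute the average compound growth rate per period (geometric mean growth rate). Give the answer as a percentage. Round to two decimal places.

Growth factor = (184.5/107.3)^(1/4) = (1.719478)^(1/4) = 1.145115
Growth rate = 1.145115 − 1 = 0.145115 = 14.5115%

14.51%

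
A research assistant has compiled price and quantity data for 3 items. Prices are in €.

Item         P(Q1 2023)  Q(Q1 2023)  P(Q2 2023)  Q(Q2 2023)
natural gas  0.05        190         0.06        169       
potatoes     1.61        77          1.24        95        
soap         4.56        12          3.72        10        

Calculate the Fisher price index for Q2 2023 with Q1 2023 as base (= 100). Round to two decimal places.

80.15

Laspeyres component (base-period weights):
ΣP(Q2 2023)Q(Q1 2023) = 0.06×190 + 1.24×77 + 3.72×12 = 11.4 + 95.48 + 44.64 = 151.52
ΣP(Q1 2023)Q(Q1 2023) = 0.05×190 + 1.61×77 + 4.56×12 = 9.5 + 123.97 + 54.72 = 188.19
L = 151.52 / 188.19 × 100 = 80.5144
Paasche component (current-period weights):
ΣP(Q2 2023)Q(Q2 2023) = 0.06×169 + 1.24×95 + 3.72×10 = 10.14 + 117.8 + 37.2 = 165.14
ΣP(Q1 2023)Q(Q2 2023) = 0.05×169 + 1.61×95 + 4.56×10 = 8.45 + 152.95 + 45.6 = 207
P = 165.14 / 207 × 100 = 79.7778
Fisher = √(L × P) = √(80.5144 × 79.7778) = 80.1452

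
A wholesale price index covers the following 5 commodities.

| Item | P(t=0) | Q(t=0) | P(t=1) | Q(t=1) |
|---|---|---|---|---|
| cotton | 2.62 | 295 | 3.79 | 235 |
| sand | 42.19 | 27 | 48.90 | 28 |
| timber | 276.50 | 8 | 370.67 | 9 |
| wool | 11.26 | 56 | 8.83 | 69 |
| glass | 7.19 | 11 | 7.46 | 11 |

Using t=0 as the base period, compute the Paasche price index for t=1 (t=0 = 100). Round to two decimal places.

122.28

Paasche price index uses current-period quantities as weights.
ΣP(t=1)·Q(t=1) = 3.79×235 + 48.90×28 + 370.67×9 + 8.83×69 + 7.46×11 = 890.65 + 1369.2 + 3336.03 + 609.27 + 82.06 = 6287.21
ΣP(t=0)·Q(t=1) = 2.62×235 + 42.19×28 + 276.50×9 + 11.26×69 + 7.19×11 = 615.7 + 1181.32 + 2488.5 + 776.94 + 79.09 = 5141.55
Index = 6287.21 / 5141.55 × 100 = 122.2824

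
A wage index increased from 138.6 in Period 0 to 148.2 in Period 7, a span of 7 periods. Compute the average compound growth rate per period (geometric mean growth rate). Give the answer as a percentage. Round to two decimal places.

0.96%

Growth factor = (148.2/138.6)^(1/7) = (1.069264)^(1/7) = 1.009613
Growth rate = 1.009613 − 1 = 0.009613 = 0.9613%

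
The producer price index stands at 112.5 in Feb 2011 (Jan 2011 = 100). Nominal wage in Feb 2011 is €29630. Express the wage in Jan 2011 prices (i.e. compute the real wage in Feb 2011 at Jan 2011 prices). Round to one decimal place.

26337.8

Real = Nominal ÷ (Index/100) = 29630 ÷ (112.5/100)
     = 29630 ÷ 1.125 = 26337.7778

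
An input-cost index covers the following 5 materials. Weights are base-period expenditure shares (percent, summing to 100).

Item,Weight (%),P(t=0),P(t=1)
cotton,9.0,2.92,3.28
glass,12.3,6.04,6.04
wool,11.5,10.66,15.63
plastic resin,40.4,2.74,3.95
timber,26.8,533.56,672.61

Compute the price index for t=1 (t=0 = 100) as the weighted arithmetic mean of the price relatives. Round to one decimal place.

131.3

cotton: 9.0 × (3.28/2.92) = 9.0 × 1.123288 = 10.1096
glass: 12.3 × (6.04/6.04) = 12.3 × 1.000000 = 12.3000
wool: 11.5 × (15.63/10.66) = 11.5 × 1.466229 = 16.8616
plastic resin: 40.4 × (3.95/2.74) = 40.4 × 1.441606 = 58.2409
timber: 26.8 × (672.61/533.56) = 26.8 × 1.260608 = 33.7843
Index = Σ wᵢ·(p₁ᵢ/p₀ᵢ) = 10.1096 + 12.3000 + 16.8616 + 58.2409 + 33.7843 = 131.2964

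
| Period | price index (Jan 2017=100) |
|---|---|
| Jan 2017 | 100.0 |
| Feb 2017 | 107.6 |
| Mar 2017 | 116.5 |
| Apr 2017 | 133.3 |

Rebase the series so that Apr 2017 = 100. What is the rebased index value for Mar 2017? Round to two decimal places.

87.40

Rebased(Mar 2017) = 116.5 / 133.3 × 100 = 87.3968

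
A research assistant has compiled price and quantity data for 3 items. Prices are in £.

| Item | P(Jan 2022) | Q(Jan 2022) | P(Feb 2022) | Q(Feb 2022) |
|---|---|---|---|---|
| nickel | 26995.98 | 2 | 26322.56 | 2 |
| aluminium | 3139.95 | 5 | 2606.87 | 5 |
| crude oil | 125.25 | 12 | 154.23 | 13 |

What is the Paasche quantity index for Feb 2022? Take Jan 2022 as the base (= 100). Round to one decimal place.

100.2

Paasche quantity index uses current-period prices as weights.
ΣP(Feb 2022)·Q(Feb 2022) = 26322.56×2 + 2606.87×5 + 154.23×13 = 52645.12 + 13034.35 + 2004.99 = 67684.46
ΣP(Feb 2022)·Q(Jan 2022) = 26322.56×2 + 2606.87×5 + 154.23×12 = 52645.12 + 13034.35 + 1850.76 = 67530.23
Index = 67684.46 / 67530.23 × 100 = 100.2284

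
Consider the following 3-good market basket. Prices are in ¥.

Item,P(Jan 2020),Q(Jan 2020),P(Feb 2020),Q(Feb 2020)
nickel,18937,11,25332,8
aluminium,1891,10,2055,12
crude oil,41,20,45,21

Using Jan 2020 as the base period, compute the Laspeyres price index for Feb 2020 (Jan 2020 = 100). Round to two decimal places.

131.60

Laspeyres price index uses base-period quantities as weights.
ΣP(Feb 2020)·Q(Jan 2020) = 25332×11 + 2055×10 + 45×20 = 278652 + 20550 + 900 = 300102
ΣP(Jan 2020)·Q(Jan 2020) = 18937×11 + 1891×10 + 41×20 = 208307 + 18910 + 820 = 228037
Index = 300102 / 228037 × 100 = 131.6023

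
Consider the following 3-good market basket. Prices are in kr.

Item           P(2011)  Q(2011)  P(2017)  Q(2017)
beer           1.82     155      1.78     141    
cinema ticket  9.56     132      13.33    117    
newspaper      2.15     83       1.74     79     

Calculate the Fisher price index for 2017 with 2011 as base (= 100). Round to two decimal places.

126.32

Laspeyres component (base-period weights):
ΣP(2017)Q(2011) = 1.78×155 + 13.33×132 + 1.74×83 = 275.9 + 1759.56 + 144.42 = 2179.88
ΣP(2011)Q(2011) = 1.82×155 + 9.56×132 + 2.15×83 = 282.1 + 1261.92 + 178.45 = 1722.47
L = 2179.88 / 1722.47 × 100 = 126.5555
Paasche component (current-period weights):
ΣP(2017)Q(2017) = 1.78×141 + 13.33×117 + 1.74×79 = 250.98 + 1559.61 + 137.46 = 1948.05
ΣP(2011)Q(2017) = 1.82×141 + 9.56×117 + 2.15×79 = 256.62 + 1118.52 + 169.85 = 1544.99
P = 1948.05 / 1544.99 × 100 = 126.0882
Fisher = √(L × P) = √(126.5555 × 126.0882) = 126.3216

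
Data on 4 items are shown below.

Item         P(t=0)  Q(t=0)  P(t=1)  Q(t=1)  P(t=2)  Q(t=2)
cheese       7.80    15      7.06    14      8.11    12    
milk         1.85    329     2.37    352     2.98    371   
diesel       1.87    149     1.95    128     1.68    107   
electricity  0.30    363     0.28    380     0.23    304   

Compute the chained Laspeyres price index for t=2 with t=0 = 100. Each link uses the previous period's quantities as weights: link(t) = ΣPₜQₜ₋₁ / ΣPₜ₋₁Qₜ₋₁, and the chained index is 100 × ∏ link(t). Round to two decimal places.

Link t=0→t=1:
ΣP(t=1)Q(t=0) = 7.06×15 + 2.37×329 + 1.95×149 + 0.28×363 = 105.9 + 779.73 + 290.55 + 101.64 = 1277.82
ΣP(t=0)Q(t=0) = 7.80×15 + 1.85×329 + 1.87×149 + 0.30×363 = 117 + 608.65 + 278.63 + 108.9 = 1113.18
link = 1277.82/1113.18 = 1.147901
Link t=1→t=2:
ΣP(t=2)Q(t=1) = 8.11×14 + 2.98×352 + 1.68×128 + 0.23×380 = 113.54 + 1048.96 + 215.04 + 87.4 = 1464.94
ΣP(t=1)Q(t=1) = 7.06×14 + 2.37×352 + 1.95×128 + 0.28×380 = 98.84 + 834.24 + 249.6 + 106.4 = 1289.08
link = 1464.94/1289.08 = 1.136423
Chained index = 100 × 1.147901 × 1.136423 = 130.4501

130.45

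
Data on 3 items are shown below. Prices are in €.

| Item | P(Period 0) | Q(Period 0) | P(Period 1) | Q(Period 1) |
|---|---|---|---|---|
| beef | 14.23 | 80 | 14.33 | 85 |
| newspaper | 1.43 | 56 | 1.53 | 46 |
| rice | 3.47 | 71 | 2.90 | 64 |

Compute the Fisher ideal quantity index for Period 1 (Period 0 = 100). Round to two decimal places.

Laspeyres component (base-period weights):
ΣP(Period 0)Q(Period 1) = 14.23×85 + 1.43×46 + 3.47×64 = 1209.55 + 65.78 + 222.08 = 1497.41
ΣP(Period 0)Q(Period 0) = 14.23×80 + 1.43×56 + 3.47×71 = 1138.4 + 80.08 + 246.37 = 1464.85
L = 1497.41 / 1464.85 × 100 = 102.2228
Paasche component (current-period weights):
ΣP(Period 1)Q(Period 1) = 14.33×85 + 1.53×46 + 2.90×64 = 1218.05 + 70.38 + 185.6 = 1474.03
ΣP(Period 1)Q(Period 0) = 14.33×80 + 1.53×56 + 2.90×71 = 1146.4 + 85.68 + 205.9 = 1437.98
P = 1474.03 / 1437.98 × 100 = 102.5070
Fisher = √(L × P) = √(102.2228 × 102.5070) = 102.3648

102.36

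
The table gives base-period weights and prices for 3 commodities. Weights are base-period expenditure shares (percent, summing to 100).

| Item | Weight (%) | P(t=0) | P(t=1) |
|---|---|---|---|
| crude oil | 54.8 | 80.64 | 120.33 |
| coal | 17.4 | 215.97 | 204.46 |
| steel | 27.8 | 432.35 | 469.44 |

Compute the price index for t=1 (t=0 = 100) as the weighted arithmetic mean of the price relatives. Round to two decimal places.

128.43

crude oil: 54.8 × (120.33/80.64) = 54.8 × 1.492188 = 81.7719
coal: 17.4 × (204.46/215.97) = 17.4 × 0.946706 = 16.4727
steel: 27.8 × (469.44/432.35) = 27.8 × 1.085787 = 30.1849
Index = Σ wᵢ·(p₁ᵢ/p₀ᵢ) = 81.7719 + 16.4727 + 30.1849 = 128.4294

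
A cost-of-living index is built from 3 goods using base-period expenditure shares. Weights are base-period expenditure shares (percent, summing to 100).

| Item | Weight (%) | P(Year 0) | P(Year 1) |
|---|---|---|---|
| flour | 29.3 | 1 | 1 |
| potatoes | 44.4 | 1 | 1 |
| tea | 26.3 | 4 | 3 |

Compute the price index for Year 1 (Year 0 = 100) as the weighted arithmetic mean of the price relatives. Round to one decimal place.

93.4

flour: 29.3 × (1/1) = 29.3 × 1.000000 = 29.3000
potatoes: 44.4 × (1/1) = 44.4 × 1.000000 = 44.4000
tea: 26.3 × (3/4) = 26.3 × 0.750000 = 19.7250
Index = Σ wᵢ·(p₁ᵢ/p₀ᵢ) = 29.3000 + 44.4000 + 19.7250 = 93.4250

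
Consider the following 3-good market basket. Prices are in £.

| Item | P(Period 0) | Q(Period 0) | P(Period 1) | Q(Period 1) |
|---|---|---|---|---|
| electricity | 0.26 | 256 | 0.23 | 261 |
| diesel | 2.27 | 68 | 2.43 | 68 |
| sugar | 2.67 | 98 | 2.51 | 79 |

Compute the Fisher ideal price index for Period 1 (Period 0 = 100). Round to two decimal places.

Laspeyres component (base-period weights):
ΣP(Period 1)Q(Period 0) = 0.23×256 + 2.43×68 + 2.51×98 = 58.88 + 165.24 + 245.98 = 470.1
ΣP(Period 0)Q(Period 0) = 0.26×256 + 2.27×68 + 2.67×98 = 66.56 + 154.36 + 261.66 = 482.58
L = 470.1 / 482.58 × 100 = 97.4139
Paasche component (current-period weights):
ΣP(Period 1)Q(Period 1) = 0.23×261 + 2.43×68 + 2.51×79 = 60.03 + 165.24 + 198.29 = 423.56
ΣP(Period 0)Q(Period 1) = 0.26×261 + 2.27×68 + 2.67×79 = 67.86 + 154.36 + 210.93 = 433.15
P = 423.56 / 433.15 × 100 = 97.7860
Fisher = √(L × P) = √(97.4139 × 97.7860) = 97.5998

97.60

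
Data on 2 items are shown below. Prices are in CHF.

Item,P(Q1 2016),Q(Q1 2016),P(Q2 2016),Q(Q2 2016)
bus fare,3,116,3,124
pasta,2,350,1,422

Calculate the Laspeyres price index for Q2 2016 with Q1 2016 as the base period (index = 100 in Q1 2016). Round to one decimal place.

66.6

Laspeyres price index uses base-period quantities as weights.
ΣP(Q2 2016)·Q(Q1 2016) = 3×116 + 1×350 = 348 + 350 = 698
ΣP(Q1 2016)·Q(Q1 2016) = 3×116 + 2×350 = 348 + 700 = 1048
Index = 698 / 1048 × 100 = 66.6031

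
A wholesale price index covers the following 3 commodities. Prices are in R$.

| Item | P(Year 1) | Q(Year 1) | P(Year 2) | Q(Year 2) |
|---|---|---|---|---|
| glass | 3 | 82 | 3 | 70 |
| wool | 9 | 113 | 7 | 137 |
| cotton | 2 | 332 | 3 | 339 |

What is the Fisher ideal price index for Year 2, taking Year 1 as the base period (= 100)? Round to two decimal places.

Laspeyres component (base-period weights):
ΣP(Year 2)Q(Year 1) = 3×82 + 7×113 + 3×332 = 246 + 791 + 996 = 2033
ΣP(Year 1)Q(Year 1) = 3×82 + 9×113 + 2×332 = 246 + 1017 + 664 = 1927
L = 2033 / 1927 × 100 = 105.5008
Paasche component (current-period weights):
ΣP(Year 2)Q(Year 2) = 3×70 + 7×137 + 3×339 = 210 + 959 + 1017 = 2186
ΣP(Year 1)Q(Year 2) = 3×70 + 9×137 + 2×339 = 210 + 1233 + 678 = 2121
P = 2186 / 2121 × 100 = 103.0646
Fisher = √(L × P) = √(105.5008 × 103.0646) = 104.2756

104.28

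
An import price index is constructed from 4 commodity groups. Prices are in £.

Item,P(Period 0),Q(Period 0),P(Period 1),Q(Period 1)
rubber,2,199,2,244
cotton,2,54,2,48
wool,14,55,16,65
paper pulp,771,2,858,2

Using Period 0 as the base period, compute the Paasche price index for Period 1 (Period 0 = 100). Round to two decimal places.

Paasche price index uses current-period quantities as weights.
ΣP(Period 1)·Q(Period 1) = 2×244 + 2×48 + 16×65 + 858×2 = 488 + 96 + 1040 + 1716 = 3340
ΣP(Period 0)·Q(Period 1) = 2×244 + 2×48 + 14×65 + 771×2 = 488 + 96 + 910 + 1542 = 3036
Index = 3340 / 3036 × 100 = 110.0132

110.01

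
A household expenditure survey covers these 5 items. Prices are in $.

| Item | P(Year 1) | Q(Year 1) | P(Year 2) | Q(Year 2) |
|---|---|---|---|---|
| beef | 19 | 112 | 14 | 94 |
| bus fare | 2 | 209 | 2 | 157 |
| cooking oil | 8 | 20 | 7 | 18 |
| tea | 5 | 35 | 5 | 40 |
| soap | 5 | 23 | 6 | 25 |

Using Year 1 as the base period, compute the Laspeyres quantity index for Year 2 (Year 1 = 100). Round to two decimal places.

Laspeyres quantity index uses base-period prices as weights.
ΣP(Year 1)·Q(Year 2) = 19×94 + 2×157 + 8×18 + 5×40 + 5×25 = 1786 + 314 + 144 + 200 + 125 = 2569
ΣP(Year 1)·Q(Year 1) = 19×112 + 2×209 + 8×20 + 5×35 + 5×23 = 2128 + 418 + 160 + 175 + 115 = 2996
Index = 2569 / 2996 × 100 = 85.7477

85.75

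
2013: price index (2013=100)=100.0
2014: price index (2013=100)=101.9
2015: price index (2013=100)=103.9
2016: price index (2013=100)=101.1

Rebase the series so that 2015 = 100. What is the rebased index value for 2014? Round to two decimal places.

98.08

Rebased(2014) = 101.9 / 103.9 × 100 = 98.0751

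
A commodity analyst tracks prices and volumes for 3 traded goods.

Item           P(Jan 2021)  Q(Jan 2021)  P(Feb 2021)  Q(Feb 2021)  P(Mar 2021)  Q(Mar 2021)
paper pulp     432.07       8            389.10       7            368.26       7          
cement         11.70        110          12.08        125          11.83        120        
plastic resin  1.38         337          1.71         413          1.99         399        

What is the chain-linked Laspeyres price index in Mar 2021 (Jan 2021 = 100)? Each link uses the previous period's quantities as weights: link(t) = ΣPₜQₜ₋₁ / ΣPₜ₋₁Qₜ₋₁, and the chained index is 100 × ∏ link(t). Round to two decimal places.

Link Jan 2021→Feb 2021:
ΣP(Feb 2021)Q(Jan 2021) = 389.10×8 + 12.08×110 + 1.71×337 = 3112.8 + 1328.8 + 576.27 = 5017.87
ΣP(Jan 2021)Q(Jan 2021) = 432.07×8 + 11.70×110 + 1.38×337 = 3456.56 + 1287 + 465.06 = 5208.62
link = 5017.87/5208.62 = 0.963378
Link Feb 2021→Mar 2021:
ΣP(Mar 2021)Q(Feb 2021) = 368.26×7 + 11.83×125 + 1.99×413 = 2577.82 + 1478.75 + 821.87 = 4878.44
ΣP(Feb 2021)Q(Feb 2021) = 389.10×7 + 12.08×125 + 1.71×413 = 2723.7 + 1510 + 706.23 = 4939.93
link = 4878.44/4939.93 = 0.987552
Chained index = 100 × 0.963378 × 0.987552 = 95.1386

95.14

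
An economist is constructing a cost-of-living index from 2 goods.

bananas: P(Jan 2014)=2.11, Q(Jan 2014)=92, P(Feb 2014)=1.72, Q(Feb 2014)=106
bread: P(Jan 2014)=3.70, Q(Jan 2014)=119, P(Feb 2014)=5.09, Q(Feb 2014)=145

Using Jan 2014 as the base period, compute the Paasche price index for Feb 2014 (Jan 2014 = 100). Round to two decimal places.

121.08

Paasche price index uses current-period quantities as weights.
ΣP(Feb 2014)·Q(Feb 2014) = 1.72×106 + 5.09×145 = 182.32 + 738.05 = 920.37
ΣP(Jan 2014)·Q(Feb 2014) = 2.11×106 + 3.70×145 = 223.66 + 536.5 = 760.16
Index = 920.37 / 760.16 × 100 = 121.0758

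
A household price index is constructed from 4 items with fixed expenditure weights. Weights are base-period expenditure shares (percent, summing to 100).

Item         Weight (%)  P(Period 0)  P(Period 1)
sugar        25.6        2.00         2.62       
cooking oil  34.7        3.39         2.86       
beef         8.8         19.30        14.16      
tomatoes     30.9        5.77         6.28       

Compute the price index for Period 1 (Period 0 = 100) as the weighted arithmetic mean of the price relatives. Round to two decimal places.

102.90

sugar: 25.6 × (2.62/2.00) = 25.6 × 1.310000 = 33.5360
cooking oil: 34.7 × (2.86/3.39) = 34.7 × 0.843658 = 29.2749
beef: 8.8 × (14.16/19.30) = 8.8 × 0.733679 = 6.4564
tomatoes: 30.9 × (6.28/5.77) = 30.9 × 1.088388 = 33.6312
Index = Σ wᵢ·(p₁ᵢ/p₀ᵢ) = 33.5360 + 29.2749 + 6.4564 + 33.6312 = 102.8985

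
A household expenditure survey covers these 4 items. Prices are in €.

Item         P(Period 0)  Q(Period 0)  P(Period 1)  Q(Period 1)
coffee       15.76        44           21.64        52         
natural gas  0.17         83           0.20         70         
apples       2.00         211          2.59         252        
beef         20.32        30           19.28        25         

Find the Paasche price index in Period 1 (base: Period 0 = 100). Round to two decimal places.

123.36

Paasche price index uses current-period quantities as weights.
ΣP(Period 1)·Q(Period 1) = 21.64×52 + 0.20×70 + 2.59×252 + 19.28×25 = 1125.28 + 14 + 652.68 + 482 = 2273.96
ΣP(Period 0)·Q(Period 1) = 15.76×52 + 0.17×70 + 2.00×252 + 20.32×25 = 819.52 + 11.9 + 504 + 508 = 1843.42
Index = 2273.96 / 1843.42 × 100 = 123.3555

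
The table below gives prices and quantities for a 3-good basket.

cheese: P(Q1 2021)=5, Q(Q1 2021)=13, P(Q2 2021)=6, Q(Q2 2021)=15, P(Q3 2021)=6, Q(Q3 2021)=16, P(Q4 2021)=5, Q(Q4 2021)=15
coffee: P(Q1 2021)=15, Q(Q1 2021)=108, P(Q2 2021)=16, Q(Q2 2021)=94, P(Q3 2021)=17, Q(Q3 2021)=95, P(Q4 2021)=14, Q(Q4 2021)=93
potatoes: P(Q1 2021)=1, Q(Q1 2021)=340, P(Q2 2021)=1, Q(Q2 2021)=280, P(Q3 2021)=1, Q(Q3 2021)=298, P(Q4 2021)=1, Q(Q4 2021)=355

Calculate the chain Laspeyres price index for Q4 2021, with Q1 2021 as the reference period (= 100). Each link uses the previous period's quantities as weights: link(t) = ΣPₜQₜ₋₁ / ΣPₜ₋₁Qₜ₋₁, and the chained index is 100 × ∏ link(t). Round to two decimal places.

Link Q1 2021→Q2 2021:
ΣP(Q2 2021)Q(Q1 2021) = 6×13 + 16×108 + 1×340 = 78 + 1728 + 340 = 2146
ΣP(Q1 2021)Q(Q1 2021) = 5×13 + 15×108 + 1×340 = 65 + 1620 + 340 = 2025
link = 2146/2025 = 1.059753
Link Q2 2021→Q3 2021:
ΣP(Q3 2021)Q(Q2 2021) = 6×15 + 17×94 + 1×280 = 90 + 1598 + 280 = 1968
ΣP(Q2 2021)Q(Q2 2021) = 6×15 + 16×94 + 1×280 = 90 + 1504 + 280 = 1874
link = 1968/1874 = 1.050160
Link Q3 2021→Q4 2021:
ΣP(Q4 2021)Q(Q3 2021) = 5×16 + 14×95 + 1×298 = 80 + 1330 + 298 = 1708
ΣP(Q3 2021)Q(Q3 2021) = 6×16 + 17×95 + 1×298 = 96 + 1615 + 298 = 2009
link = 1708/2009 = 0.850174
Chained index = 100 × 1.059753 × 1.050160 × 0.850174 = 94.6168

94.62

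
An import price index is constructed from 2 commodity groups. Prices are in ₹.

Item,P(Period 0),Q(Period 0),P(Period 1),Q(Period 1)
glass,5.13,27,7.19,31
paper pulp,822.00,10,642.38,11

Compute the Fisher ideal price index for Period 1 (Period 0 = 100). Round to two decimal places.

Laspeyres component (base-period weights):
ΣP(Period 1)Q(Period 0) = 7.19×27 + 642.38×10 = 194.13 + 6423.8 = 6617.93
ΣP(Period 0)Q(Period 0) = 5.13×27 + 822.00×10 = 138.51 + 8220 = 8358.51
L = 6617.93 / 8358.51 × 100 = 79.1760
Paasche component (current-period weights):
ΣP(Period 1)Q(Period 1) = 7.19×31 + 642.38×11 = 222.89 + 7066.18 = 7289.07
ΣP(Period 0)Q(Period 1) = 5.13×31 + 822.00×11 = 159.03 + 9042 = 9201.03
P = 7289.07 / 9201.03 × 100 = 79.2202
Fisher = √(L × P) = √(79.1760 × 79.2202) = 79.1980

79.20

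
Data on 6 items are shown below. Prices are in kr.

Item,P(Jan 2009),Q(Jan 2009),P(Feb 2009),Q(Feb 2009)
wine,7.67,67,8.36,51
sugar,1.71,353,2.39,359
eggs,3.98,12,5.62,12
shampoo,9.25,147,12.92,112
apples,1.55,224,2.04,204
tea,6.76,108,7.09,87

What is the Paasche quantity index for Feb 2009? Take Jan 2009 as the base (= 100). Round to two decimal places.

83.43

Paasche quantity index uses current-period prices as weights.
ΣP(Feb 2009)·Q(Feb 2009) = 8.36×51 + 2.39×359 + 5.62×12 + 12.92×112 + 2.04×204 + 7.09×87 = 426.36 + 858.01 + 67.44 + 1447.04 + 416.16 + 616.83 = 3831.84
ΣP(Feb 2009)·Q(Jan 2009) = 8.36×67 + 2.39×353 + 5.62×12 + 12.92×147 + 2.04×224 + 7.09×108 = 560.12 + 843.67 + 67.44 + 1899.24 + 456.96 + 765.72 = 4593.15
Index = 3831.84 / 4593.15 × 100 = 83.4251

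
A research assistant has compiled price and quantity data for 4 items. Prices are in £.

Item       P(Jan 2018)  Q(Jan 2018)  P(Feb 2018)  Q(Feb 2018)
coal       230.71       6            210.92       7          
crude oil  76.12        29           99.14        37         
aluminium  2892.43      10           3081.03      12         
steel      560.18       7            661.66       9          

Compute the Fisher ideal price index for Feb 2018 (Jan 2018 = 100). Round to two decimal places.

Laspeyres component (base-period weights):
ΣP(Feb 2018)Q(Jan 2018) = 210.92×6 + 99.14×29 + 3081.03×10 + 661.66×7 = 1265.52 + 2875.06 + 30810.3 + 4631.62 = 39582.5
ΣP(Jan 2018)Q(Jan 2018) = 230.71×6 + 76.12×29 + 2892.43×10 + 560.18×7 = 1384.26 + 2207.48 + 28924.3 + 3921.26 = 36437.3
L = 39582.5 / 36437.3 × 100 = 108.6318
Paasche component (current-period weights):
ΣP(Feb 2018)Q(Feb 2018) = 210.92×7 + 99.14×37 + 3081.03×12 + 661.66×9 = 1476.44 + 3668.18 + 36972.36 + 5954.94 = 48071.92
ΣP(Jan 2018)Q(Feb 2018) = 230.71×7 + 76.12×37 + 2892.43×12 + 560.18×9 = 1614.97 + 2816.44 + 34709.16 + 5041.62 = 44182.19
P = 48071.92 / 44182.19 × 100 = 108.8038
Fisher = √(L × P) = √(108.6318 × 108.8038) = 108.7178

108.72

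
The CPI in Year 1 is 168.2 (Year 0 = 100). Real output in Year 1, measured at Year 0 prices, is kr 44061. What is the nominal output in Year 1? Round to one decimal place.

Nominal = Real × (Index/100) = 44061 × (168.2/100)
        = 44061 × 1.682 = 74110.6020

74110.6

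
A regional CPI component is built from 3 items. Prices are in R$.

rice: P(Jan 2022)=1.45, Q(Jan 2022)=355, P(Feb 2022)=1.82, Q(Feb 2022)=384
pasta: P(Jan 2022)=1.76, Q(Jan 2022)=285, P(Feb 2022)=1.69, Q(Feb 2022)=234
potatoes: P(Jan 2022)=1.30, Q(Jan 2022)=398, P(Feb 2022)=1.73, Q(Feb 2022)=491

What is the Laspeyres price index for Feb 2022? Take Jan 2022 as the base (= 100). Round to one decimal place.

118.4

Laspeyres price index uses base-period quantities as weights.
ΣP(Feb 2022)·Q(Jan 2022) = 1.82×355 + 1.69×285 + 1.73×398 = 646.1 + 481.65 + 688.54 = 1816.29
ΣP(Jan 2022)·Q(Jan 2022) = 1.45×355 + 1.76×285 + 1.30×398 = 514.75 + 501.6 + 517.4 = 1533.75
Index = 1816.29 / 1533.75 × 100 = 118.4215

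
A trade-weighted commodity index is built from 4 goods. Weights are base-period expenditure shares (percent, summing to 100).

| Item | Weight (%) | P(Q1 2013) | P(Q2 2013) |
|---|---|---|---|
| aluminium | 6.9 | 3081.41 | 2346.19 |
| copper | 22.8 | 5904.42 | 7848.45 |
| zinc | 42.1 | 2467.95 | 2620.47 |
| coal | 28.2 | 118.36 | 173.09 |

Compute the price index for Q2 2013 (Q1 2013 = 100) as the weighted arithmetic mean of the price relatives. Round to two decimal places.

aluminium: 6.9 × (2346.19/3081.41) = 6.9 × 0.761401 = 5.2537
copper: 22.8 × (7848.45/5904.42) = 22.8 × 1.329250 = 30.3069
zinc: 42.1 × (2620.47/2467.95) = 42.1 × 1.061800 = 44.7018
coal: 28.2 × (173.09/118.36) = 28.2 × 1.462403 = 41.2398
Index = Σ wᵢ·(p₁ᵢ/p₀ᵢ) = 5.2537 + 30.3069 + 44.7018 + 41.2398 = 121.5021

121.50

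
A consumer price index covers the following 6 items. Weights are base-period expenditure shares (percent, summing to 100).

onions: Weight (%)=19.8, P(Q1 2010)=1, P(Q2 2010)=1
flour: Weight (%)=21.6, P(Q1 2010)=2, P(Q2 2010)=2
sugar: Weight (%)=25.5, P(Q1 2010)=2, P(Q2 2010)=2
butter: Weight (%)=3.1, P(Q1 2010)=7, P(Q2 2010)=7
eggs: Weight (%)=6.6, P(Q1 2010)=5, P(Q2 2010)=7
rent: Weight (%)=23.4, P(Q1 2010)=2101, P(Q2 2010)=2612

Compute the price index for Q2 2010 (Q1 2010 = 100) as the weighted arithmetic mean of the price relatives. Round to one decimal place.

108.3

onions: 19.8 × (1/1) = 19.8 × 1.000000 = 19.8000
flour: 21.6 × (2/2) = 21.6 × 1.000000 = 21.6000
sugar: 25.5 × (2/2) = 25.5 × 1.000000 = 25.5000
butter: 3.1 × (7/7) = 3.1 × 1.000000 = 3.1000
eggs: 6.6 × (7/5) = 6.6 × 1.400000 = 9.2400
rent: 23.4 × (2612/2101) = 23.4 × 1.243218 = 29.0913
Index = Σ wᵢ·(p₁ᵢ/p₀ᵢ) = 19.8000 + 21.6000 + 25.5000 + 3.1000 + 9.2400 + 29.0913 = 108.3313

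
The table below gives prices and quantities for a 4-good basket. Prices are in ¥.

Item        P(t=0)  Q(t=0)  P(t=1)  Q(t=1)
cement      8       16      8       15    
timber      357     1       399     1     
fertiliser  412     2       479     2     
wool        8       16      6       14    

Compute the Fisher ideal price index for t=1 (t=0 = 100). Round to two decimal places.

110.25

Laspeyres component (base-period weights):
ΣP(t=1)Q(t=0) = 8×16 + 399×1 + 479×2 + 6×16 = 128 + 399 + 958 + 96 = 1581
ΣP(t=0)Q(t=0) = 8×16 + 357×1 + 412×2 + 8×16 = 128 + 357 + 824 + 128 = 1437
L = 1581 / 1437 × 100 = 110.0209
Paasche component (current-period weights):
ΣP(t=1)Q(t=1) = 8×15 + 399×1 + 479×2 + 6×14 = 120 + 399 + 958 + 84 = 1561
ΣP(t=0)Q(t=1) = 8×15 + 357×1 + 412×2 + 8×14 = 120 + 357 + 824 + 112 = 1413
P = 1561 / 1413 × 100 = 110.4742
Fisher = √(L × P) = √(110.0209 × 110.4742) = 110.2473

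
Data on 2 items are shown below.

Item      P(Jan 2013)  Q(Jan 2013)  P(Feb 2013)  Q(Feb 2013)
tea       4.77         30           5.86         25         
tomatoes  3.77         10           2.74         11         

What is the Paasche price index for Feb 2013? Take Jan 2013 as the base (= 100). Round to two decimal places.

Paasche price index uses current-period quantities as weights.
ΣP(Feb 2013)·Q(Feb 2013) = 5.86×25 + 2.74×11 = 146.5 + 30.14 = 176.64
ΣP(Jan 2013)·Q(Feb 2013) = 4.77×25 + 3.77×11 = 119.25 + 41.47 = 160.72
Index = 176.64 / 160.72 × 100 = 109.9054

109.91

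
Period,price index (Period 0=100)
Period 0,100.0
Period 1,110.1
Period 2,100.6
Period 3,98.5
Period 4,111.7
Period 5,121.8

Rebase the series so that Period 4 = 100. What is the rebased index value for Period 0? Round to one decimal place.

Rebased(Period 0) = 100.0 / 111.7 × 100 = 89.5255

89.5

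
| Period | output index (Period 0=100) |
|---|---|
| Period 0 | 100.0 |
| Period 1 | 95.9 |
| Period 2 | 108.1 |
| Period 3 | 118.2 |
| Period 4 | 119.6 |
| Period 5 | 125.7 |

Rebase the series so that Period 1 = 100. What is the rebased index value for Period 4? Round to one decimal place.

124.7

Rebased(Period 4) = 119.6 / 95.9 × 100 = 124.7132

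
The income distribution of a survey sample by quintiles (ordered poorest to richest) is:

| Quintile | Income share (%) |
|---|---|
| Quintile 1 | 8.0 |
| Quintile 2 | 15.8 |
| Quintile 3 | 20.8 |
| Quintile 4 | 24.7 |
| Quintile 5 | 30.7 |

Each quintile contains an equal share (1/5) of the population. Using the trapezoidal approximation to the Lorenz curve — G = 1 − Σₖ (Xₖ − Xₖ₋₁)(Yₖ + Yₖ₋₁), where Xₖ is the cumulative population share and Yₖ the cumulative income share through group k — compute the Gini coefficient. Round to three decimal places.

0.217

Cumulative income shares Yₖ: 0.0800, 0.2380, 0.4460, 0.6930, 1.0000
Σ (Xₖ−Xₖ₋₁)(Yₖ+Yₖ₋₁) = (1/5)(0.0800+0.0000) + (1/5)(0.2380+0.0800) + (1/5)(0.4460+0.2380) + (1/5)(0.6930+0.4460) + (1/5)(1.0000+0.6930)
  = 0.0160 + 0.0636 + 0.1368 + 0.2278 + 0.3386 = 0.7828
G = 1 − 0.7828 = 0.2172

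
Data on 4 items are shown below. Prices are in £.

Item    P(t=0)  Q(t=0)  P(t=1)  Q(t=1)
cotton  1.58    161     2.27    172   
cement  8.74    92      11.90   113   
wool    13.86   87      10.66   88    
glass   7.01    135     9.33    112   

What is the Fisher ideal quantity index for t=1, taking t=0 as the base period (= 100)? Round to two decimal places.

Laspeyres component (base-period weights):
ΣP(t=0)Q(t=1) = 1.58×172 + 8.74×113 + 13.86×88 + 7.01×112 = 271.76 + 987.62 + 1219.68 + 785.12 = 3264.18
ΣP(t=0)Q(t=0) = 1.58×161 + 8.74×92 + 13.86×87 + 7.01×135 = 254.38 + 804.08 + 1205.82 + 946.35 = 3210.63
L = 3264.18 / 3210.63 × 100 = 101.6679
Paasche component (current-period weights):
ΣP(t=1)Q(t=1) = 2.27×172 + 11.90×113 + 10.66×88 + 9.33×112 = 390.44 + 1344.7 + 938.08 + 1044.96 = 3718.18
ΣP(t=1)Q(t=0) = 2.27×161 + 11.90×92 + 10.66×87 + 9.33×135 = 365.47 + 1094.8 + 927.42 + 1259.55 = 3647.24
P = 3718.18 / 3647.24 × 100 = 101.9450
Fisher = √(L × P) = √(101.6679 × 101.9450) = 101.8064

101.81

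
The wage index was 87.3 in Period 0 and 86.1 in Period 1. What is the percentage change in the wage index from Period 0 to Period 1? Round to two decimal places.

Change = (86.1 − 87.3) / 87.3 × 100
       = -1.2 / 87.3 × 100 = -1.3746%

-1.37%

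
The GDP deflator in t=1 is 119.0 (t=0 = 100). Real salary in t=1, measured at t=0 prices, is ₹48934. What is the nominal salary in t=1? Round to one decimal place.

Nominal = Real × (Index/100) = 48934 × (119.0/100)
        = 48934 × 1.190 = 58231.4600

58231.5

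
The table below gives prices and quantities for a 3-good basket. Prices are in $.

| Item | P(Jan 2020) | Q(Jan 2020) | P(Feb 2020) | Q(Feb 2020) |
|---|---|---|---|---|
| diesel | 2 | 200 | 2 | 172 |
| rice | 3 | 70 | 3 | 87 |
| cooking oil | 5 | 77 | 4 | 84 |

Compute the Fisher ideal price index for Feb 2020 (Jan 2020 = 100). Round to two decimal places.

92.03

Laspeyres component (base-period weights):
ΣP(Feb 2020)Q(Jan 2020) = 2×200 + 3×70 + 4×77 = 400 + 210 + 308 = 918
ΣP(Jan 2020)Q(Jan 2020) = 2×200 + 3×70 + 5×77 = 400 + 210 + 385 = 995
L = 918 / 995 × 100 = 92.2613
Paasche component (current-period weights):
ΣP(Feb 2020)Q(Feb 2020) = 2×172 + 3×87 + 4×84 = 344 + 261 + 336 = 941
ΣP(Jan 2020)Q(Feb 2020) = 2×172 + 3×87 + 5×84 = 344 + 261 + 420 = 1025
P = 941 / 1025 × 100 = 91.8049
Fisher = √(L × P) = √(92.2613 × 91.8049) = 92.0328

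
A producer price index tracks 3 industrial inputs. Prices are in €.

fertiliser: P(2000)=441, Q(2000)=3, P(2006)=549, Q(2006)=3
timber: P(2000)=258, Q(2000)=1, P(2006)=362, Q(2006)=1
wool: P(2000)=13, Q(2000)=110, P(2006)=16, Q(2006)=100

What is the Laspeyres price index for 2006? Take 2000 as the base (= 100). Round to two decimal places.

125.17

Laspeyres price index uses base-period quantities as weights.
ΣP(2006)·Q(2000) = 549×3 + 362×1 + 16×110 = 1647 + 362 + 1760 = 3769
ΣP(2000)·Q(2000) = 441×3 + 258×1 + 13×110 = 1323 + 258 + 1430 = 3011
Index = 3769 / 3011 × 100 = 125.1744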